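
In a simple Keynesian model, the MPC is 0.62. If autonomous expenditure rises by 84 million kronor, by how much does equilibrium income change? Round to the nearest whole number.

The multiplier is 1/(1 − MPC) = 1/0.38.
ΔY = 84/0.38 = 221.05 ≈ 221

ΔY ≈ 221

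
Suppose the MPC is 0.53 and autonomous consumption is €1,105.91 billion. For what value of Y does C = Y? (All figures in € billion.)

Y = 2353

At break-even, C = Y: 1105.91 + 0.53Y = Y
0.47Y = 1105.91, so Y = 1105.91/0.47 = 2353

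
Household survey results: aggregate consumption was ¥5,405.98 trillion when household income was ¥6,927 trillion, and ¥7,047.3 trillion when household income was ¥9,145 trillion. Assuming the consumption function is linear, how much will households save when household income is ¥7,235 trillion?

S = 1601.1

MPC = (7047.3 − 5405.98)/(9145 − 6927) = 1641.32/2218 = 0.74
a = 5405.98 − 0.74(6927) = 5405.98 − 5125.98 = 280
C = 280 + 0.74(7235) = 5633.9
S = 7235 − 5633.9 = 1601.1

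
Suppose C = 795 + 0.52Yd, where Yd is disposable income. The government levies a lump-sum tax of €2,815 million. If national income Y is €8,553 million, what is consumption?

Yd = Y − T = 8553 − 2815 = 5738
C = 795 + 0.52(5738) = 795 + 2983.76 = 3778.76

C = 3778.76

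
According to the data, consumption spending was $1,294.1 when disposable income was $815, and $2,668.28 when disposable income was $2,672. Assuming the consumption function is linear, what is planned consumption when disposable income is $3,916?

MPC = (2668.28 − 1294.1)/(2672 − 815) = 1374.18/1857 = 0.74
a = 1294.1 − 0.74(815) = 1294.1 − 603.1 = 691
C = 691 + 0.74(3916) = 691 + 2897.84 = 3588.84

C = 3588.84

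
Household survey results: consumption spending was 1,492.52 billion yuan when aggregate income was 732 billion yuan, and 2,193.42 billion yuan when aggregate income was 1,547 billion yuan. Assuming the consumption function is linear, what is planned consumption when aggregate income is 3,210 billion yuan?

MPC = (2193.42 − 1492.52)/(1547 − 732) = 700.9/815 = 0.86
a = 1492.52 − 0.86(732) = 1492.52 − 629.52 = 863
C = 863 + 0.86(3210) = 863 + 2760.6 = 3623.6

C = 3623.6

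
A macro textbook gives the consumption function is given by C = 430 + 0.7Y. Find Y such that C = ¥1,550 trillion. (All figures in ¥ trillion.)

430 + 0.7Y = 1550
0.7Y = 1120, so Y = 1120/0.7 = 1600

Y = 1600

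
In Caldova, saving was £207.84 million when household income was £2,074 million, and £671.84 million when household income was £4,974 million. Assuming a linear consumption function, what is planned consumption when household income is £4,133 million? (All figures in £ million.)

C = 3595.72

MPS = ΔS/ΔY = (671.84 − 207.84)/(4974 − 2074) = 464/2900 = 0.16
MPC = 1 − MPS = 0.84
Autonomous saving = 207.84 − 0.16(2074) = -124, so a = 124
C = 124 + 0.84(4133) = 124 + 3471.72 = 3595.72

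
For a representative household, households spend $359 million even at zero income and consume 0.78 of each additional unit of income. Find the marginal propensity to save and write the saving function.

MPS = 1 − MPC = 1 − 0.78 = 0.22
S = Y − C = -359 + 0.22Y

MPS = 0.22; S = -359 + 0.22Y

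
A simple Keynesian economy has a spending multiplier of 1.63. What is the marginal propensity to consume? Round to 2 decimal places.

k = 1/(1 − MPC), so 1 − MPC = 1/k = 1/1.63 = 0.6135
MPC = 1 − 0.6135 = 0.39

MPC = 0.39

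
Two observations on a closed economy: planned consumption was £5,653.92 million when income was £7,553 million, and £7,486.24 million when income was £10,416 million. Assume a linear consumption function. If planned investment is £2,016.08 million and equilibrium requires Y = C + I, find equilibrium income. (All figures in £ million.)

MPC = (7486.24 − 5653.92)/(10416 − 7553) = 1832.32/2863 = 0.64
a = 5653.92 − 0.64(7553) = 820
Equilibrium: Y = 820 + 0.64Y + 2016.08
0.36Y = 2836.08, so Y = 2836.08/0.36 = 7878

Y = 7878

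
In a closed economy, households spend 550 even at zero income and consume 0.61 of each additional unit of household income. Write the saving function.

S = -550 + 0.39Y

S = Y − C = Y − (550 + 0.61Y) = -550 + (1 − 0.61)Y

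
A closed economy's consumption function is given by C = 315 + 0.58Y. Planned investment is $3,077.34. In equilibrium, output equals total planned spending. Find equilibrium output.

Y = 8077

Y = C + I = 315 + 0.58Y + 3077.34
Y − 0.58Y = 3392.34
0.42Y = 3392.34, so Y = 3392.34/0.42 = 8077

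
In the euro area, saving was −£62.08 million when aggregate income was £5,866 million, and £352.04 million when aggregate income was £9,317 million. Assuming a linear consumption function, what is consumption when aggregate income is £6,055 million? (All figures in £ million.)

C = 6094.4

MPS = ΔS/ΔY = (352.04 − (-62.08))/(9317 − 5866) = 414.12/3451 = 0.12
MPC = 1 − MPS = 0.88
Autonomous saving = -62.08 − 0.12(5866) = -766, so a = 766
C = 766 + 0.88(6055) = 766 + 5328.4 = 6094.4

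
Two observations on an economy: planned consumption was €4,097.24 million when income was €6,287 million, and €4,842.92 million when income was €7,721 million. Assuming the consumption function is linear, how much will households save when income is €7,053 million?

S = 2557.44

MPC = (4842.92 − 4097.24)/(7721 − 6287) = 745.68/1434 = 0.52
a = 4097.24 − 0.52(6287) = 4097.24 − 3269.24 = 828
C = 828 + 0.52(7053) = 4495.56
S = 7053 − 4495.56 = 2557.44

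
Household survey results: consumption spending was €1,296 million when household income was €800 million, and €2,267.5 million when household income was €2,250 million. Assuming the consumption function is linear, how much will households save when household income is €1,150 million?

MPC = (2267.5 − 1296)/(2250 − 800) = 971.5/1450 = 0.67
a = 1296 − 0.67(800) = 1296 − 536 = 760
C = 760 + 0.67(1150) = 1530.5
S = 1150 − 1530.5 = -380.5

S = -380.5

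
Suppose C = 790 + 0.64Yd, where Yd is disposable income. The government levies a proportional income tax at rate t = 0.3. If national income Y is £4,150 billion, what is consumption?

Yd = (1 − 0.3)(4150) = 0.7(4150) = 2905
C = 790 + 0.64(2905) = 790 + 1859.2 = 2649.2

C = 2649.2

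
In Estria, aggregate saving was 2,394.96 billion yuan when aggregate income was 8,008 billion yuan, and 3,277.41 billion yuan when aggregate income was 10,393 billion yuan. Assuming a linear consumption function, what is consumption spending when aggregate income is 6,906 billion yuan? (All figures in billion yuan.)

C = 4918.78

MPS = ΔS/ΔY = (3277.41 − 2394.96)/(10393 − 8008) = 882.45/2385 = 0.37
MPC = 1 − MPS = 0.63
Autonomous saving = 2394.96 − 0.37(8008) = -568, so a = 568
C = 568 + 0.63(6906) = 568 + 4350.78 = 4918.78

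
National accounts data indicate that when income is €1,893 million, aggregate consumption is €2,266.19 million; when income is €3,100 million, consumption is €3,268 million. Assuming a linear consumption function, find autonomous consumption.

a = 695

MPC = ΔC/ΔY = (3268 − 2266.19)/(3100 − 1893) = 1001.81/1207 = 0.83
a = C − MPC·Y = 2266.19 − 0.83(1893) = 2266.19 − 1571.19 = 695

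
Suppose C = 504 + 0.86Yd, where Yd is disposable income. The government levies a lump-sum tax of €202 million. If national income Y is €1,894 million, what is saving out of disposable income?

Yd = Y − T = 1894 − 202 = 1692
C = 504 + 0.86(1692) = 504 + 1455.12 = 1959.12
S = Yd − C = 1692 − 1959.12 = -267.12

S = -267.12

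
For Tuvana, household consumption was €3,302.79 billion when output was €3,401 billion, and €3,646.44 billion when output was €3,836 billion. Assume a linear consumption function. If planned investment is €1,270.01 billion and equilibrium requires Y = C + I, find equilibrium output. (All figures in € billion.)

MPC = (3646.44 − 3302.79)/(3836 − 3401) = 343.65/435 = 0.79
a = 3302.79 − 0.79(3401) = 616
Equilibrium: Y = 616 + 0.79Y + 1270.01
0.21Y = 1886.01, so Y = 1886.01/0.21 = 8981

Y = 8981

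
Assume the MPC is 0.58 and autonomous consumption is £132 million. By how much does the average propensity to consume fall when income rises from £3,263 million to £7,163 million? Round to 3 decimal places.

At Y = 3263: C = 132 + 0.58(3263) = 2024.54, APC = 2024.54/3263 = 0.6205
At Y = 7163: C = 4286.54, APC = 4286.54/7163 = 0.5984
Fall in APC = 0.6205 − 0.5984 = 0.0221 ≈ 0.022

ΔAPC = 0.022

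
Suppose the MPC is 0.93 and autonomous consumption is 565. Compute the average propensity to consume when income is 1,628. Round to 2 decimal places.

C = 565 + 0.93(1628) = 2079.04
APC = C/Y = 2079.04/1628 = 1.28

APC = 1.28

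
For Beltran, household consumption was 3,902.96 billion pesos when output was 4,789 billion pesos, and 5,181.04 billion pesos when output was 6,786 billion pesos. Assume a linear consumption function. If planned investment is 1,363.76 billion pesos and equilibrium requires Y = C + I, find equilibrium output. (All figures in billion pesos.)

MPC = (5181.04 − 3902.96)/(6786 − 4789) = 1278.08/1997 = 0.64
a = 3902.96 − 0.64(4789) = 838
Equilibrium: Y = 838 + 0.64Y + 1363.76
0.36Y = 2201.76, so Y = 2201.76/0.36 = 6116

Y = 6116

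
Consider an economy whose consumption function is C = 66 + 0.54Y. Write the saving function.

S = -66 + 0.46Y

S = Y − C = Y − (66 + 0.54Y) = -66 + (1 − 0.54)Y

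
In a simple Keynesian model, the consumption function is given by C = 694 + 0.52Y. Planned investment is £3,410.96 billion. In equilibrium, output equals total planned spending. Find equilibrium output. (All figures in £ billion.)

Y = C + I = 694 + 0.52Y + 3410.96
Y − 0.52Y = 4104.96
0.48Y = 4104.96, so Y = 4104.96/0.48 = 8552

Y = 8552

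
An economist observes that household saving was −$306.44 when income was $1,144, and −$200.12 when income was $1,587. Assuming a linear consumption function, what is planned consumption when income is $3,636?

C = 3344.36

MPS = ΔS/ΔY = (-200.12 − (-306.44))/(1587 − 1144) = 106.32/443 = 0.24
MPC = 1 − MPS = 0.76
Autonomous saving = -306.44 − 0.24(1144) = -581, so a = 581
C = 581 + 0.76(3636) = 581 + 2763.36 = 3344.36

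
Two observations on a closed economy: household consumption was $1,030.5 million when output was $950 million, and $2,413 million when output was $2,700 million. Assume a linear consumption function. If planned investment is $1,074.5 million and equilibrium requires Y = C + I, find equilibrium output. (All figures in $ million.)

MPC = (2413 − 1030.5)/(2700 − 950) = 1382.5/1750 = 0.79
a = 1030.5 − 0.79(950) = 280
Equilibrium: Y = 280 + 0.79Y + 1074.5
0.21Y = 1354.5, so Y = 1354.5/0.21 = 6450

Y = 6450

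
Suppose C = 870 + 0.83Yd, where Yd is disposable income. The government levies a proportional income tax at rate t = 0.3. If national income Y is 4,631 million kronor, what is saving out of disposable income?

Yd = (1 − 0.3)(4631) = 0.7(4631) = 3241.7
C = 870 + 0.83(3241.7) = 870 + 2690.611 = 3560.611
S = Yd − C = 3241.7 − 3560.611 = -318.911

S = -318.911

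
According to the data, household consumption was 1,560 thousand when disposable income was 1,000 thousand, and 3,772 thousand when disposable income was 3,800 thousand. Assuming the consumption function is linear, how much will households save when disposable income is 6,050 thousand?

S = 500.5

MPC = (3772 − 1560)/(3800 − 1000) = 2212/2800 = 0.79
a = 1560 − 0.79(1000) = 1560 − 790 = 770
C = 770 + 0.79(6050) = 5549.5
S = 6050 − 5549.5 = 500.5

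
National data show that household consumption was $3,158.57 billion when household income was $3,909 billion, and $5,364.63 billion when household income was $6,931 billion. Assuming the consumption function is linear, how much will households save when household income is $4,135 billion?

S = 811.45

MPC = (5364.63 − 3158.57)/(6931 − 3909) = 2206.06/3022 = 0.73
a = 3158.57 − 0.73(3909) = 3158.57 − 2853.57 = 305
C = 305 + 0.73(4135) = 3323.55
S = 4135 − 3323.55 = 811.45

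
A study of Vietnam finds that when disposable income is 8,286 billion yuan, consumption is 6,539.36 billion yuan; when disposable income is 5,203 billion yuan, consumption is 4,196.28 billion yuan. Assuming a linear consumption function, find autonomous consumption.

a = 242

MPC = ΔC/ΔY = (6539.36 − 4196.28)/(8286 − 5203) = 2343.08/3083 = 0.76
a = C − MPC·Y = 4196.28 − 0.76(5203) = 4196.28 − 3954.28 = 242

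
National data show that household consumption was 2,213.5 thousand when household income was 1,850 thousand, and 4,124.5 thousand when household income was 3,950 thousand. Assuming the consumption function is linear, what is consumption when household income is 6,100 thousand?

C = 6081

MPC = (4124.5 − 2213.5)/(3950 − 1850) = 1911/2100 = 0.91
a = 2213.5 − 0.91(1850) = 2213.5 − 1683.5 = 530
C = 530 + 0.91(6100) = 530 + 5551 = 6081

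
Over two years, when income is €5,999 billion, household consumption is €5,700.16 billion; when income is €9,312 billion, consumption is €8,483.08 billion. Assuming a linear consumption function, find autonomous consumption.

MPC = ΔC/ΔY = (8483.08 − 5700.16)/(9312 − 5999) = 2782.92/3313 = 0.84
a = C − MPC·Y = 5700.16 − 0.84(5999) = 5700.16 − 5039.16 = 661

a = 661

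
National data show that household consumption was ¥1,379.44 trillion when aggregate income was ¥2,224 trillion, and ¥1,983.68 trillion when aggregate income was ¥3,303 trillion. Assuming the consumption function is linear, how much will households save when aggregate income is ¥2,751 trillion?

MPC = (1983.68 − 1379.44)/(3303 − 2224) = 604.24/1079 = 0.56
a = 1379.44 − 0.56(2224) = 1379.44 − 1245.44 = 134
C = 134 + 0.56(2751) = 1674.56
S = 2751 − 1674.56 = 1076.44

S = 1076.44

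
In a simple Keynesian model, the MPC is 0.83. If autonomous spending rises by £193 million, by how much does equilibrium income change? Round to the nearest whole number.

The multiplier is 1/(1 − MPC) = 1/0.17.
ΔY = 193/0.17 = 1135.29 ≈ 1135

ΔY ≈ 1135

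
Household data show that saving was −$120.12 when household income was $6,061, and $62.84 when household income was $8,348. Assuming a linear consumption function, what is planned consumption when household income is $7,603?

MPS = ΔS/ΔY = (62.84 − (-120.12))/(8348 − 6061) = 182.96/2287 = 0.08
MPC = 1 − MPS = 0.92
Autonomous saving = -120.12 − 0.08(6061) = -605, so a = 605
C = 605 + 0.92(7603) = 605 + 6994.76 = 7599.76

C = 7599.76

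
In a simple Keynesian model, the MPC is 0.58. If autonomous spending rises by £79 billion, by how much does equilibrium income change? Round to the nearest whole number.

ΔY ≈ 188

The multiplier is 1/(1 − MPC) = 1/0.42.
ΔY = 79/0.42 = 188.10 ≈ 188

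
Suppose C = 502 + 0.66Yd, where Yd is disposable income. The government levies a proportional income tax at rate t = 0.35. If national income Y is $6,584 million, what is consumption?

Yd = (1 − 0.35)(6584) = 0.65(6584) = 4279.6
C = 502 + 0.66(4279.6) = 502 + 2824.536 = 3326.536

C = 3326.536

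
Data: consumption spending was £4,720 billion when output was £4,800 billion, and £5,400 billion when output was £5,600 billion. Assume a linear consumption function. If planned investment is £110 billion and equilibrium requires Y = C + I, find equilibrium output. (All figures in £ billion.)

Y = 5000

MPC = (5400 − 4720)/(5600 − 4800) = 680/800 = 0.85
a = 4720 − 0.85(4800) = 640
Equilibrium: Y = 640 + 0.85Y + 110
0.15Y = 750, so Y = 750/0.15 = 5000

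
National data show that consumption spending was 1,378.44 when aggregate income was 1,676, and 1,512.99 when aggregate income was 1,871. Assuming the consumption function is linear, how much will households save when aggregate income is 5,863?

MPC = (1512.99 − 1378.44)/(1871 − 1676) = 134.55/195 = 0.69
a = 1378.44 − 0.69(1676) = 1378.44 − 1156.44 = 222
C = 222 + 0.69(5863) = 4267.47
S = 5863 − 4267.47 = 1595.53

S = 1595.53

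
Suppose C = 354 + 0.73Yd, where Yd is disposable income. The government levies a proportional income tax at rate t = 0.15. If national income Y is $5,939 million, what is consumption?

Yd = (1 − 0.15)(5939) = 0.85(5939) = 5048.15
C = 354 + 0.73(5048.15) = 354 + 3685.1495 = 4039.1495

C = 4039.1495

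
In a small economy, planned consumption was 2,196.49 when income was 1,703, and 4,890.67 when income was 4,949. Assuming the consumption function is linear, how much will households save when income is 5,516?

MPC = (4890.67 − 2196.49)/(4949 − 1703) = 2694.18/3246 = 0.83
a = 2196.49 − 0.83(1703) = 2196.49 − 1413.49 = 783
C = 783 + 0.83(5516) = 5361.28
S = 5516 − 5361.28 = 154.72

S = 154.72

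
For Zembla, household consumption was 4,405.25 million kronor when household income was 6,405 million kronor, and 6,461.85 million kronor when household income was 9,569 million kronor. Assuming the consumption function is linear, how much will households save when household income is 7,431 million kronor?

S = 2358.85

MPC = (6461.85 − 4405.25)/(9569 − 6405) = 2056.6/3164 = 0.65
a = 4405.25 − 0.65(6405) = 4405.25 − 4163.25 = 242
C = 242 + 0.65(7431) = 5072.15
S = 7431 − 5072.15 = 2358.85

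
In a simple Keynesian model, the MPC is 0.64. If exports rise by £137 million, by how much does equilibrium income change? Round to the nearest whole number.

ΔY ≈ 381

The multiplier is 1/(1 − MPC) = 1/0.36.
ΔY = 137/0.36 = 380.56 ≈ 381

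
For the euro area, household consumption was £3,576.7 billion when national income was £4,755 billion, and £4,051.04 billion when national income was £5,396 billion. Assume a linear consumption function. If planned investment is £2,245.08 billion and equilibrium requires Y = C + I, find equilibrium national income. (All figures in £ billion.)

Y = 8858

MPC = (4051.04 − 3576.7)/(5396 − 4755) = 474.34/641 = 0.74
a = 3576.7 − 0.74(4755) = 58
Equilibrium: Y = 58 + 0.74Y + 2245.08
0.26Y = 2303.08, so Y = 2303.08/0.26 = 8858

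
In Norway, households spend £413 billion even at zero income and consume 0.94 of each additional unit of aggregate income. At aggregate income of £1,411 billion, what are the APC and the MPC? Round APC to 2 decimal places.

MPC = 0.94 (the slope of the consumption function)
C = 413 + 0.94(1411) = 1739.34, so APC = 1739.34/1411 = 1.23

APC = 1.23; MPC = 0.94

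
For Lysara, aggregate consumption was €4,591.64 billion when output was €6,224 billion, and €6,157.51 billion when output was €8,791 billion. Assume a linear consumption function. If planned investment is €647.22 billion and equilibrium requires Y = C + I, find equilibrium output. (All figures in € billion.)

MPC = (6157.51 − 4591.64)/(8791 − 6224) = 1565.87/2567 = 0.61
a = 4591.64 − 0.61(6224) = 795
Equilibrium: Y = 795 + 0.61Y + 647.22
0.39Y = 1442.22, so Y = 1442.22/0.39 = 3698

Y = 3698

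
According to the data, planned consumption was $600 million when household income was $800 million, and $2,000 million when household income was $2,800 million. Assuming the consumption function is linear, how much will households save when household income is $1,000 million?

MPC = (2000 − 600)/(2800 − 800) = 1400/2000 = 0.7
a = 600 − 0.7(800) = 600 − 560 = 40
C = 40 + 0.7(1000) = 740
S = 1000 − 740 = 260

S = 260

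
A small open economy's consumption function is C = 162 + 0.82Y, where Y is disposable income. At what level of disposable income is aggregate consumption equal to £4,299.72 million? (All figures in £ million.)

Y = 5046

162 + 0.82Y = 4299.72
0.82Y = 4137.72, so Y = 4137.72/0.82 = 5046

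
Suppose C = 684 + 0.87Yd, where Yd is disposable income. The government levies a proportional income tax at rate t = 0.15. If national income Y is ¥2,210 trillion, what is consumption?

C = 2318.295

Yd = (1 − 0.15)(2210) = 0.85(2210) = 1878.5
C = 684 + 0.87(1878.5) = 684 + 1634.295 = 2318.295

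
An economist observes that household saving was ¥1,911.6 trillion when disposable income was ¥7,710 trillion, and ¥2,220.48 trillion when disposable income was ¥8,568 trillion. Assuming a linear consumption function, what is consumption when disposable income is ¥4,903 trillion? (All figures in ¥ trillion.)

C = 4001.92

MPS = ΔS/ΔY = (2220.48 − 1911.6)/(8568 − 7710) = 308.88/858 = 0.36
MPC = 1 − MPS = 0.64
Autonomous saving = 1911.6 − 0.36(7710) = -864, so a = 864
C = 864 + 0.64(4903) = 864 + 3137.92 = 4001.92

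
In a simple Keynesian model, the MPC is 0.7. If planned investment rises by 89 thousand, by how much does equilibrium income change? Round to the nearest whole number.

ΔY ≈ 297

The multiplier is 1/(1 − MPC) = 1/0.3.
ΔY = 89/0.3 = 296.67 ≈ 297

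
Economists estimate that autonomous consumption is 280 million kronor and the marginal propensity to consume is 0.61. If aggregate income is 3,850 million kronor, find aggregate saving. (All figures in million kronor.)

C = 280 + 0.61(3850) = 280 + 2348.5 = 2628.5
S = Y − C = 3850 − 2628.5 = 1221.5

S = 1221.5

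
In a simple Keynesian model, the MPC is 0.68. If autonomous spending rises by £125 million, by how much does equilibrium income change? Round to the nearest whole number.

ΔY ≈ 391

The multiplier is 1/(1 − MPC) = 1/0.32.
ΔY = 125/0.32 = 390.63 ≈ 391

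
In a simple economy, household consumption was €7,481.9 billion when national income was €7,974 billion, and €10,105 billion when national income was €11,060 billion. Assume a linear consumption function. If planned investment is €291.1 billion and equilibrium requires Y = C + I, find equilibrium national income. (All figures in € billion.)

Y = 6634

MPC = (10105 − 7481.9)/(11060 − 7974) = 2623.1/3086 = 0.85
a = 7481.9 − 0.85(7974) = 704
Equilibrium: Y = 704 + 0.85Y + 291.1
0.15Y = 995.1, so Y = 995.1/0.15 = 6634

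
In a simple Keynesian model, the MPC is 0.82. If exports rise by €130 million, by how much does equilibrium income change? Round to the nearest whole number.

The multiplier is 1/(1 − MPC) = 1/0.18.
ΔY = 130/0.18 = 722.22 ≈ 722

ΔY ≈ 722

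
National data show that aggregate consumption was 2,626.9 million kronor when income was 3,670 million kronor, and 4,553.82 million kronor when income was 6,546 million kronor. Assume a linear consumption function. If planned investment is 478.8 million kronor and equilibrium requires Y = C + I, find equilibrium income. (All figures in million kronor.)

Y = 1960

MPC = (4553.82 − 2626.9)/(6546 − 3670) = 1926.92/2876 = 0.67
a = 2626.9 − 0.67(3670) = 168
Equilibrium: Y = 168 + 0.67Y + 478.8
0.33Y = 646.8, so Y = 646.8/0.33 = 1960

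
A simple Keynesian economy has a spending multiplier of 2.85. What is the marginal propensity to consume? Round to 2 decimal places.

k = 1/(1 − MPC), so 1 − MPC = 1/k = 1/2.85 = 0.3509
MPC = 1 − 0.3509 = 0.65

MPC = 0.65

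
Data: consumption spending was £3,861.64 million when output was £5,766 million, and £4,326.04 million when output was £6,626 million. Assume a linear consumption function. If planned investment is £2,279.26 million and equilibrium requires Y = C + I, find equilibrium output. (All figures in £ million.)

Y = 6581

MPC = (4326.04 − 3861.64)/(6626 − 5766) = 464.4/860 = 0.54
a = 3861.64 − 0.54(5766) = 748
Equilibrium: Y = 748 + 0.54Y + 2279.26
0.46Y = 3027.26, so Y = 3027.26/0.46 = 6581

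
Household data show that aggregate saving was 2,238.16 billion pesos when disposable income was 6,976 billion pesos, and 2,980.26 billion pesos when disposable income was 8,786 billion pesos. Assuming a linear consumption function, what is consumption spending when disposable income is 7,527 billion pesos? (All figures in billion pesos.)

C = 5062.93

MPS = ΔS/ΔY = (2980.26 − 2238.16)/(8786 − 6976) = 742.1/1810 = 0.41
MPC = 1 − MPS = 0.59
Autonomous saving = 2238.16 − 0.41(6976) = -622, so a = 622
C = 622 + 0.59(7527) = 622 + 4440.93 = 5062.93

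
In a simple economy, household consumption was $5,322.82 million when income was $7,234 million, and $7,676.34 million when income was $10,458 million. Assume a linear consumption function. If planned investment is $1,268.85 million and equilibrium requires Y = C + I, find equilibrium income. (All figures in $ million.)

MPC = (7676.34 − 5322.82)/(10458 − 7234) = 2353.52/3224 = 0.73
a = 5322.82 − 0.73(7234) = 42
Equilibrium: Y = 42 + 0.73Y + 1268.85
0.27Y = 1310.85, so Y = 1310.85/0.27 = 4855

Y = 4855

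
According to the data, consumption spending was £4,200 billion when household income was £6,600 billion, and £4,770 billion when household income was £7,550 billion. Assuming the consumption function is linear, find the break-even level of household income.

MPC = (4770 − 4200)/(7550 − 6600) = 570/950 = 0.6
a = 4200 − 0.6(6600) = 4200 − 3960 = 240
Break-even: Y = a/(1−MPC) = 240/0.4 = 600

Y = 600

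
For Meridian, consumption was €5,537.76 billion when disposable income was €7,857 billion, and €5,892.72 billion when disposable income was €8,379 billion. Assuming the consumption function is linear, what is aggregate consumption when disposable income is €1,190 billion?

MPC = (5892.72 − 5537.76)/(8379 − 7857) = 354.96/522 = 0.68
a = 5537.76 − 0.68(7857) = 5537.76 − 5342.76 = 195
C = 195 + 0.68(1190) = 195 + 809.2 = 1004.2

C = 1004.2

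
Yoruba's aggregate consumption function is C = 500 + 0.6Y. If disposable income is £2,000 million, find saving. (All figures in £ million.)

S = 300

C = 500 + 0.6(2000) = 500 + 1200 = 1700
S = Y − C = 2000 − 1700 = 300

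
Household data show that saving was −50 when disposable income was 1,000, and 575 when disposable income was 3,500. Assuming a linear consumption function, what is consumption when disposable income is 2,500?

MPS = ΔS/ΔY = (575 − (-50))/(3500 − 1000) = 625/2500 = 0.25
MPC = 1 − MPS = 0.75
Autonomous saving = -50 − 0.25(1000) = -300, so a = 300
C = 300 + 0.75(2500) = 300 + 1875 = 2175

C = 2175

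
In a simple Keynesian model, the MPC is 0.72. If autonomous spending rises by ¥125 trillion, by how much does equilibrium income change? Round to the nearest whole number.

The multiplier is 1/(1 − MPC) = 1/0.28.
ΔY = 125/0.28 = 446.43 ≈ 446

ΔY ≈ 446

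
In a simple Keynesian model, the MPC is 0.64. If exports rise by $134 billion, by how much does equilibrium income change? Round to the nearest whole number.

The multiplier is 1/(1 − MPC) = 1/0.36.
ΔY = 134/0.36 = 372.22 ≈ 372

ΔY ≈ 372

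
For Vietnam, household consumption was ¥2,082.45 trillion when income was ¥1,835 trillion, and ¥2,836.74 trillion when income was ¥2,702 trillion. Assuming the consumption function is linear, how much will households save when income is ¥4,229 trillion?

S = 63.77

MPC = (2836.74 − 2082.45)/(2702 − 1835) = 754.29/867 = 0.87
a = 2082.45 − 0.87(1835) = 2082.45 − 1596.45 = 486
C = 486 + 0.87(4229) = 4165.23
S = 4229 − 4165.23 = 63.77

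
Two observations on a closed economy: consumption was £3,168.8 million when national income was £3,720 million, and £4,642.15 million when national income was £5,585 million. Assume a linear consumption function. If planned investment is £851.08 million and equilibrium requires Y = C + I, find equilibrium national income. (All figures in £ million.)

MPC = (4642.15 − 3168.8)/(5585 − 3720) = 1473.35/1865 = 0.79
a = 3168.8 − 0.79(3720) = 230
Equilibrium: Y = 230 + 0.79Y + 851.08
0.21Y = 1081.08, so Y = 1081.08/0.21 = 5148

Y = 5148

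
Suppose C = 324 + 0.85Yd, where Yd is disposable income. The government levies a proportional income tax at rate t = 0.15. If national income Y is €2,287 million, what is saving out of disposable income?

S = -32.4075

Yd = (1 − 0.15)(2287) = 0.85(2287) = 1943.95
C = 324 + 0.85(1943.95) = 324 + 1652.3575 = 1976.3575
S = Yd − C = 1943.95 − 1976.3575 = -32.4075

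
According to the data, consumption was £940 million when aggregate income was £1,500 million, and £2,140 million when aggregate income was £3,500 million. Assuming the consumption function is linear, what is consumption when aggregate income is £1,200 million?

MPC = (2140 − 940)/(3500 − 1500) = 1200/2000 = 0.6
a = 940 − 0.6(1500) = 940 − 900 = 40
C = 40 + 0.6(1200) = 40 + 720 = 760

C = 760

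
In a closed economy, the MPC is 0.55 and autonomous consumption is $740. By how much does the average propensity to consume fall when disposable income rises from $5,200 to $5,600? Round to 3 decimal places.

At Y = 5200: C = 740 + 0.55(5200) = 3600, APC = 3600/5200 = 0.6923
At Y = 5600: C = 3820, APC = 3820/5600 = 0.6821
Fall in APC = 0.6923 − 0.6821 = 0.0102 ≈ 0.010

ΔAPC = 0.010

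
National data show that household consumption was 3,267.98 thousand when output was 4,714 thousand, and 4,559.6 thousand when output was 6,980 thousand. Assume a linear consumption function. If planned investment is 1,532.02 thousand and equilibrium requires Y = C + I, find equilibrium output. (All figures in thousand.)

Y = 4914

MPC = (4559.6 − 3267.98)/(6980 − 4714) = 1291.62/2266 = 0.57
a = 3267.98 − 0.57(4714) = 581
Equilibrium: Y = 581 + 0.57Y + 1532.02
0.43Y = 2113.02, so Y = 2113.02/0.43 = 4914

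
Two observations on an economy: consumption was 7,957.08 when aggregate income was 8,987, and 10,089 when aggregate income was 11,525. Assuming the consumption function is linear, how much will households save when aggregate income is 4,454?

MPC = (10089 − 7957.08)/(11525 − 8987) = 2131.92/2538 = 0.84
a = 7957.08 − 0.84(8987) = 7957.08 − 7549.08 = 408
C = 408 + 0.84(4454) = 4149.36
S = 4454 − 4149.36 = 304.64

S = 304.64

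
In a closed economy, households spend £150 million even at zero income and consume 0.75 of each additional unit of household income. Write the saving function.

S = -150 + 0.25Y

S = Y − C = Y − (150 + 0.75Y) = -150 + (1 − 0.75)Y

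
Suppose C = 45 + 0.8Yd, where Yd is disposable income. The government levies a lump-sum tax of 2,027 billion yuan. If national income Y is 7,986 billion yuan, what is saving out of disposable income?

S = 1146.8

Yd = Y − T = 7986 − 2027 = 5959
C = 45 + 0.8(5959) = 45 + 4767.2 = 4812.2
S = Yd − C = 5959 − 4812.2 = 1146.8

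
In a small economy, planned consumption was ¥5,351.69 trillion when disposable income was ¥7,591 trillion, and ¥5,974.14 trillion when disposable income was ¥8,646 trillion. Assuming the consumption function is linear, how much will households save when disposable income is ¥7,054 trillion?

MPC = (5974.14 − 5351.69)/(8646 − 7591) = 622.45/1055 = 0.59
a = 5351.69 − 0.59(7591) = 5351.69 − 4478.69 = 873
C = 873 + 0.59(7054) = 5034.86
S = 7054 − 5034.86 = 2019.14

S = 2019.14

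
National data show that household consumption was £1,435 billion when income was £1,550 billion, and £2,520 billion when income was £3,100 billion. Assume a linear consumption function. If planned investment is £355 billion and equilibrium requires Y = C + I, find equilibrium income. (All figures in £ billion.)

MPC = (2520 − 1435)/(3100 − 1550) = 1085/1550 = 0.7
a = 1435 − 0.7(1550) = 350
Equilibrium: Y = 350 + 0.7Y + 355
0.3Y = 705, so Y = 705/0.3 = 2350

Y = 2350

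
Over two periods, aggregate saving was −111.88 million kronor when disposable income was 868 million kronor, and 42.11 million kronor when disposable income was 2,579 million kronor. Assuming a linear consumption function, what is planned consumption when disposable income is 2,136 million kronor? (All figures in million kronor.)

C = 2133.76

MPS = ΔS/ΔY = (42.11 − (-111.88))/(2579 − 868) = 153.99/1711 = 0.09
MPC = 1 − MPS = 0.91
Autonomous saving = -111.88 − 0.09(868) = -190, so a = 190
C = 190 + 0.91(2136) = 190 + 1943.76 = 2133.76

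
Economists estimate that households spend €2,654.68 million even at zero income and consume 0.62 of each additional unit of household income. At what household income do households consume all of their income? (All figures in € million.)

At break-even, C = Y: 2654.68 + 0.62Y = Y
0.38Y = 2654.68, so Y = 2654.68/0.38 = 6986

Y = 6986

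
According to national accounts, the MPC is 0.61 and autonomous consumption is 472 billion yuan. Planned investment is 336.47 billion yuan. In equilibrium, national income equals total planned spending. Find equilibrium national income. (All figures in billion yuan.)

Y = C + I = 472 + 0.61Y + 336.47
Y − 0.61Y = 808.47
0.39Y = 808.47, so Y = 808.47/0.39 = 2073

Y = 2073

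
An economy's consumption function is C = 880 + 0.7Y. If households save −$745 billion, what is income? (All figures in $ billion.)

Y = 450

S = Y − C = -880 + 0.3Y
-880 + 0.3Y = -745, so 0.3Y = 135 and Y = 450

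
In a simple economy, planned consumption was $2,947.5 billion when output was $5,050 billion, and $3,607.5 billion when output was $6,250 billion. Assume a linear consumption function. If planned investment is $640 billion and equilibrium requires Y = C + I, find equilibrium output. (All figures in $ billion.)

Y = 1800

MPC = (3607.5 − 2947.5)/(6250 − 5050) = 660/1200 = 0.55
a = 2947.5 − 0.55(5050) = 170
Equilibrium: Y = 170 + 0.55Y + 640
0.45Y = 810, so Y = 810/0.45 = 1800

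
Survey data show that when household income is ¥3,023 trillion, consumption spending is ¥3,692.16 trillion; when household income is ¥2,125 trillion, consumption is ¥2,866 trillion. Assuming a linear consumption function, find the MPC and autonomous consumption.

MPC = ΔC/ΔY = (3692.16 − 2866)/(3023 − 2125) = 826.16/898 = 0.92
a = C − MPC·Y = 2866 − 0.92(2125) = 2866 − 1955 = 911

MPC = 0.92; a = 911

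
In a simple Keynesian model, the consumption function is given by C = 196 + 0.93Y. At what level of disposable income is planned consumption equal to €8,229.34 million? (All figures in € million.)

Y = 8638

196 + 0.93Y = 8229.34
0.93Y = 8033.34, so Y = 8033.34/0.93 = 8638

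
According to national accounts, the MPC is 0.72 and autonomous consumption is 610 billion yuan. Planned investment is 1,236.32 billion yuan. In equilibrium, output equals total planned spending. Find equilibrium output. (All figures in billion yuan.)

Y = 6594

Y = C + I = 610 + 0.72Y + 1236.32
Y − 0.72Y = 1846.32
0.28Y = 1846.32, so Y = 1846.32/0.28 = 6594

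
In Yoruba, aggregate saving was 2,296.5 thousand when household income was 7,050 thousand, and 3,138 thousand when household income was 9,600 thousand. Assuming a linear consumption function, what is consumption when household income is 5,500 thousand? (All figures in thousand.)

MPS = ΔS/ΔY = (3138 − 2296.5)/(9600 − 7050) = 841.5/2550 = 0.33
MPC = 1 − MPS = 0.67
Autonomous saving = 2296.5 − 0.33(7050) = -30, so a = 30
C = 30 + 0.67(5500) = 30 + 3685 = 3715

C = 3715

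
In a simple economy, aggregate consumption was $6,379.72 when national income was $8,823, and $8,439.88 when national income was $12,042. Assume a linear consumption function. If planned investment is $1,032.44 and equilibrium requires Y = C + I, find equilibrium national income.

Y = 4904

MPC = (8439.88 − 6379.72)/(12042 − 8823) = 2060.16/3219 = 0.64
a = 6379.72 − 0.64(8823) = 733
Equilibrium: Y = 733 + 0.64Y + 1032.44
0.36Y = 1765.44, so Y = 1765.44/0.36 = 4904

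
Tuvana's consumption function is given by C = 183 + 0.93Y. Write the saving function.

S = Y − C = Y − (183 + 0.93Y) = -183 + (1 − 0.93)Y

S = -183 + 0.07Y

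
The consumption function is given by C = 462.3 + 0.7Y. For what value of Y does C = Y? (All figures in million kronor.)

At break-even, C = Y: 462.3 + 0.7Y = Y
0.3Y = 462.3, so Y = 462.3/0.3 = 1541

Y = 1541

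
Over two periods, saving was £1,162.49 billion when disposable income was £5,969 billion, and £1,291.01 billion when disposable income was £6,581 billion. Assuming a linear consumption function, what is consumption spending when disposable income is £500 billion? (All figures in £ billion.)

C = 486

MPS = ΔS/ΔY = (1291.01 − 1162.49)/(6581 − 5969) = 128.52/612 = 0.21
MPC = 1 − MPS = 0.79
Autonomous saving = 1162.49 − 0.21(5969) = -91, so a = 91
C = 91 + 0.79(500) = 91 + 395 = 486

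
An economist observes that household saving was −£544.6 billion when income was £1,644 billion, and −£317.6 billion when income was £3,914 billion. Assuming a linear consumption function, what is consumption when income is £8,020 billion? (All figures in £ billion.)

MPS = ΔS/ΔY = (-317.6 − (-544.6))/(3914 − 1644) = 227/2270 = 0.1
MPC = 1 − MPS = 0.9
Autonomous saving = -544.6 − 0.1(1644) = -709, so a = 709
C = 709 + 0.9(8020) = 709 + 7218 = 7927

C = 7927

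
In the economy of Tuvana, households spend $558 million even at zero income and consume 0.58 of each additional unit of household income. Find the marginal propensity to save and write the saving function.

MPS = 0.42; S = -558 + 0.42Y

MPS = 1 − MPC = 1 − 0.58 = 0.42
S = Y − C = -558 + 0.42Y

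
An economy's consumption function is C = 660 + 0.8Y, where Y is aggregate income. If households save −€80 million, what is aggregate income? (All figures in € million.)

Y = 2900

S = Y − C = -660 + 0.2Y
-660 + 0.2Y = -80, so 0.2Y = 580 and Y = 2900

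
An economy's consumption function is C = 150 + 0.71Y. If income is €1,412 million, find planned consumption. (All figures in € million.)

C = 150 + 0.71(1412) = 150 + 1002.52 = 1152.52

C = 1152.52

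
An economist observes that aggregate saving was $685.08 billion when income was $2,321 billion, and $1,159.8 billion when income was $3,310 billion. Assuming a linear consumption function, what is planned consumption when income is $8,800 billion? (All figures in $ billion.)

C = 5005

MPS = ΔS/ΔY = (1159.8 − 685.08)/(3310 − 2321) = 474.72/989 = 0.48
MPC = 1 − MPS = 0.52
Autonomous saving = 685.08 − 0.48(2321) = -429, so a = 429
C = 429 + 0.52(8800) = 429 + 4576 = 5005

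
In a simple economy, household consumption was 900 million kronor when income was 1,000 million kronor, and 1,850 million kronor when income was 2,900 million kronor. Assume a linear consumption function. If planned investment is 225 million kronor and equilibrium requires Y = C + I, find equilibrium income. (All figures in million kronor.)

MPC = (1850 − 900)/(2900 − 1000) = 950/1900 = 0.5
a = 900 − 0.5(1000) = 400
Equilibrium: Y = 400 + 0.5Y + 225
0.5Y = 625, so Y = 625/0.5 = 1250

Y = 1250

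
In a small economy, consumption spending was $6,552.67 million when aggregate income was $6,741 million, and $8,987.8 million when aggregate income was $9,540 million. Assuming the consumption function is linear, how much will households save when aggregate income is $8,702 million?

S = 443.26

MPC = (8987.8 − 6552.67)/(9540 − 6741) = 2435.13/2799 = 0.87
a = 6552.67 − 0.87(6741) = 6552.67 − 5864.67 = 688
C = 688 + 0.87(8702) = 8258.74
S = 8702 − 8258.74 = 443.26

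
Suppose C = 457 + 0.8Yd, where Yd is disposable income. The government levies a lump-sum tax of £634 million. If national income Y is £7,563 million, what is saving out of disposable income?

S = 928.8

Yd = Y − T = 7563 − 634 = 6929
C = 457 + 0.8(6929) = 457 + 5543.2 = 6000.2
S = Yd − C = 6929 − 6000.2 = 928.8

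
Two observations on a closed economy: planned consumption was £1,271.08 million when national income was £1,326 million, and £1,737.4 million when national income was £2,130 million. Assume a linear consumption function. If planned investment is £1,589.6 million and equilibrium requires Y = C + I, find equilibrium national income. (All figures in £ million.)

Y = 4980

MPC = (1737.4 − 1271.08)/(2130 − 1326) = 466.32/804 = 0.58
a = 1271.08 − 0.58(1326) = 502
Equilibrium: Y = 502 + 0.58Y + 1589.6
0.42Y = 2091.6, so Y = 2091.6/0.42 = 4980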